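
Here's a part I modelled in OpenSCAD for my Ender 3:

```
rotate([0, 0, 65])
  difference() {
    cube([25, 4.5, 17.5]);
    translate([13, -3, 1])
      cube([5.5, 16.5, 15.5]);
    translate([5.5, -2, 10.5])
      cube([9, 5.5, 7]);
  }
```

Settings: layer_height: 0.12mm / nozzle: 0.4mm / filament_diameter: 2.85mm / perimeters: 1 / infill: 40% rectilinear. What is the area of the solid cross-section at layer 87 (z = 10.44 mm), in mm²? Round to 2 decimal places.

87.75 mm²

At z = 10.44 mm: the cube (footprint 25×4.5) is included at this height (area 112.50 mm²); the cube at (13, -3) is present — its section is the full 5.5×16.5 rectangle (area 90.75 mm²); the cube at (5.5, -2) does not reach this height (z outside [10.5, 17.5]); Taking the first minus the rest: starting from the 25×4.5 cube (112.50 mm²), the 5.5×16.5 cube at (13, -3) partially overlaps it — only the 24.75 mm² overlap (of its 90.75 mm²) is removed, clipping the outline — area = 87.75 mm²; (whole slice rotated 65° about Z — lengths, areas and connectivity unchanged). Overall, the cross-section has 2 separate islands. Net area = 87.75 mm².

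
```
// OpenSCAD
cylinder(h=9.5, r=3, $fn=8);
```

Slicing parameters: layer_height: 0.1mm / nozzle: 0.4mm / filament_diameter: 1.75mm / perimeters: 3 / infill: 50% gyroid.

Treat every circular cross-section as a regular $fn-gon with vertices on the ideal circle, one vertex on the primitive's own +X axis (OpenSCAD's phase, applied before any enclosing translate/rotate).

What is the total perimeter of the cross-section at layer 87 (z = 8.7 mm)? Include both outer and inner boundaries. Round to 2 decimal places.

At z = 8.7 mm: the r=3 cylinder contributes a regular 8-gon of circumradius 3 (perimeter = 2·8·3.000·sin(180°/8) = 18.37 mm). Overall, the cross-section is a single solid region. Total boundary length (outer) = 18.37 mm.

18.37 mm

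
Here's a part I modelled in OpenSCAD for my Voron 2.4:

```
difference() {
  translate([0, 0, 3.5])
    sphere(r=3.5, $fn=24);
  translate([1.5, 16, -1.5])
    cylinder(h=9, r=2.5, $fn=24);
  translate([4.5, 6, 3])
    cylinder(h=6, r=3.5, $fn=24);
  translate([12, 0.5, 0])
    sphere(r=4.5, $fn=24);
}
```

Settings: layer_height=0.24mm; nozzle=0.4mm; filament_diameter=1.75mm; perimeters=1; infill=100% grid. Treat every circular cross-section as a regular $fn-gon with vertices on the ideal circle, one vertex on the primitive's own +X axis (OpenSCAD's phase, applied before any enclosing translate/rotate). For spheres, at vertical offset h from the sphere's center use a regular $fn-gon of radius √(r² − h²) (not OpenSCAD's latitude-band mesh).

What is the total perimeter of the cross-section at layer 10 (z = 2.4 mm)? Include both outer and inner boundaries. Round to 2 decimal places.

At z = 2.4 mm: the r=3.5 sphere slices to a regular 24-gon of circumradius 3.323 (√(r²−h²) with h=1.1 from center) (perimeter = 2·24·3.323·sin(180°/24) = 20.82 mm); the r=2.5 cylinder at (1.5, 16) gives a regular 24-gon of circumradius 2.5 (constant along its height) (perimeter = 2·24·2.500·sin(180°/24) = 15.66 mm); the cylinder at (4.5, 6) does not reach this height (z outside [3, 9]); the r=4.5 sphere at (12, 0.5) slices to a regular 24-gon of circumradius 3.807 (√(r²−h²) with h=2.4 from center) (perimeter = 2·24·3.807·sin(180°/24) = 23.85 mm); Subtracting the remaining from the first: starting from the r=3.5 sphere, the r=2.5 cylinder at (1.5, 16) misses the remaining region (no effect); the r=4.5 sphere at (12, 0.5) misses the remaining region (no effect) — boundary = 20.82 mm. Overall, the cross-section is a single solid region. Total boundary length (outer) = 20.82 mm.

20.82 mm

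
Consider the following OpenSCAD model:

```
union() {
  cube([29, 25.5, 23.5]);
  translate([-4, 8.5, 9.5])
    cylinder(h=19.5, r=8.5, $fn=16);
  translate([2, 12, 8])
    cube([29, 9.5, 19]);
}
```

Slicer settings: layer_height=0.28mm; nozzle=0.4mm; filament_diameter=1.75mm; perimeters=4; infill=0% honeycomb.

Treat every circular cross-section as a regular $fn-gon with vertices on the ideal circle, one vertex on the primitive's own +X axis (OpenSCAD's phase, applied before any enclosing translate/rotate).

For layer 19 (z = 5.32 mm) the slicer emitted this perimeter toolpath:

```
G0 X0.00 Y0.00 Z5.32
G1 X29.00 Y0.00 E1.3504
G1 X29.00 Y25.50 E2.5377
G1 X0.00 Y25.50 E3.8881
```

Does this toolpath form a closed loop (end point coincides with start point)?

no

Start point (G0): (0.00, 0.00). End point (last G1): the path does not return to the start — open.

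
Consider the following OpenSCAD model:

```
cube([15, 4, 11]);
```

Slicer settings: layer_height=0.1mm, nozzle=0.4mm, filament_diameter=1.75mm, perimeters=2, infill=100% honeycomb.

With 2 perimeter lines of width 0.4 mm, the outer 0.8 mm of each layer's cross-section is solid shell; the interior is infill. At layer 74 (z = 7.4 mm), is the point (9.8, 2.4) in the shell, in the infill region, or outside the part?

At z = 7.4 mm: the cube (footprint 15×4) is included at this height. Overall, the cross-section is a single solid region. The nearest boundary edge runs (15.00, 4.00)→(0.00, 4.00); distance from the point to it = 1.60 mm. The point is inside the cross-section and 1.60 mm from the nearest boundary — more than the 0.8 mm shell width (2 × 0.4), so it's in the infill interior.

infill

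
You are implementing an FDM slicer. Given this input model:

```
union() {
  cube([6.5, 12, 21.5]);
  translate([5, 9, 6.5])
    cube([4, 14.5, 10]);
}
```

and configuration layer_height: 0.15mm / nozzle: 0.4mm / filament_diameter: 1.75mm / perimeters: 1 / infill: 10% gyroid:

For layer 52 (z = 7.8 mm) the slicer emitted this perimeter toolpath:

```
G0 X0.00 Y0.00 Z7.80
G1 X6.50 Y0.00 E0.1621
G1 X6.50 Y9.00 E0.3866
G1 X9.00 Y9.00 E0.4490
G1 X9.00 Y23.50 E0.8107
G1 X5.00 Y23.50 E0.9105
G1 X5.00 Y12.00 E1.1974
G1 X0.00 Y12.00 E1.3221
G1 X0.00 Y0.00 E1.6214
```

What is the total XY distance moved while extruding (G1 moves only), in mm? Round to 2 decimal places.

65.00 mm

Sum the Euclidean lengths of each G1 segment: total = 65.00 mm.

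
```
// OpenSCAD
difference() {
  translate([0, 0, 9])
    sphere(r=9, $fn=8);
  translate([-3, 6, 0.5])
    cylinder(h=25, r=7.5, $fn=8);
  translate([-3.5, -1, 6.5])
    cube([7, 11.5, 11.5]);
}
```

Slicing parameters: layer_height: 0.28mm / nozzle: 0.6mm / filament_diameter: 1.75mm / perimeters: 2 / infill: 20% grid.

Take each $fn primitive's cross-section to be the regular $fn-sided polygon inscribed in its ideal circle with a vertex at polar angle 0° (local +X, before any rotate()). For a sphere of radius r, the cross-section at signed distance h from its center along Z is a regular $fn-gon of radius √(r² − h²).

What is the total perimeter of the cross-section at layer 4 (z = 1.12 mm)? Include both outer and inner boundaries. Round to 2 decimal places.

At z = 1.12 mm: the sphere: section is a regular 8-gon, circumradius = √(r²−h²) = √(9²−7.88²) = 4.348 (perimeter = 2·8·4.348·sin(180°/8) = 26.62 mm); the r=7.5 cylinder at (-3, 6) gives a regular 8-gon of circumradius 7.5 (constant along its height) (perimeter = 2·8·7.500·sin(180°/8) = 45.92 mm); the cube at (-3.5, -1) does not reach this height (z outside [6.5, 18]); Taking the first minus the rest: starting from the r=9 sphere, the r=7.5 cylinder at (-3, 6) partially overlaps it — only the 27.11 mm² overlap (of its 159.10 mm²) is removed, clipping the outline — boundary = 24.11 mm. Overall, the cross-section is a single solid region. Total boundary length (outer) = 24.11 mm.

24.11 mm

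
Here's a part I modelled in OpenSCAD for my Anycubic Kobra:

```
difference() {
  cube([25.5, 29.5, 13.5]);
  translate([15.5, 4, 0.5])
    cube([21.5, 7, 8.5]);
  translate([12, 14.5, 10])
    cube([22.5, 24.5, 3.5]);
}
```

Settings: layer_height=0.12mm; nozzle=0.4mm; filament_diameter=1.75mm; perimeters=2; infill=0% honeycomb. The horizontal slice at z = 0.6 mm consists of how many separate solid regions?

1

At z = 0.6 mm: the cube (footprint 25.5×29.5) is included at this height; the cube at (15.5, 4) is present — its section is the full 21.5×7 rectangle; the cube at (12, 14.5) is not intersected at this z (z outside [10, 13.5]); Taking the first minus the rest: starting from the 25.5×29.5 cube, the 21.5×7 cube at (15.5, 4) partially overlaps it — only the 70.00 mm² overlap (of its 150.50 mm²) is removed, clipping the outline — 1 connected region. The result has 1 disconnected region.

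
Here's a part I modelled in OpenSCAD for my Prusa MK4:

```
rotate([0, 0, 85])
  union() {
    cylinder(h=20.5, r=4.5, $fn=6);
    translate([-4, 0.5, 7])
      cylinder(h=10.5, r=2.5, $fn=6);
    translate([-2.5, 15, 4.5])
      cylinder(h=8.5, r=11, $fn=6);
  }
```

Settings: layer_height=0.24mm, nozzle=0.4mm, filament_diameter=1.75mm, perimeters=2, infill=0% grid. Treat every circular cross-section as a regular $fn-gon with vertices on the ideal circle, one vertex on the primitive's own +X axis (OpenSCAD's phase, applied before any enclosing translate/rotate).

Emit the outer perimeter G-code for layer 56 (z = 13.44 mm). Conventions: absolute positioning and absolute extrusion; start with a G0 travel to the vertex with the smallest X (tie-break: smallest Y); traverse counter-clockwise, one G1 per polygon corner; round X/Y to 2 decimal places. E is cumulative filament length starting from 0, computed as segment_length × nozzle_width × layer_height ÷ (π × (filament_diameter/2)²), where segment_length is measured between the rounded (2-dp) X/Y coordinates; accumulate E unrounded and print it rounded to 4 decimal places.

At z = 13.44 mm: the r=4.5 cylinder contributes a regular 6-gon of circumradius 4.5; the r=2.5 cylinder at (-4, 0.5) contributes a regular 6-gon of circumradius 2.5; the cylinder at (-2.5, 15) is absent (z outside [4.5, 13]); Merging all regions: the regions partially overlap (shared area 7.43 mm²), so overlapping operands fuse into one piece — 1 connected region; (rotated 85° about Z; rotation is an isometry so areas/perimeters/island counts are preserved). The outline is a single polygon with 10 vertices. Extrusion per mm of travel: 0.4 × 0.24 / (π × 0.875²) = 0.039912. Accumulating E over each segment gives final E = 1.2374.

G0 X-4.08 Y-1.90 Z13.44
G1 X-2.91 Y-2.72 E0.0570
G1 X-3.11 Y-5.00 E0.1484
G1 X-1.06 Y-6.43 E0.2481
G1 X1.20 Y-5.38 E0.3476
G1 X1.35 Y-3.67 E0.4161
G1 X3.69 Y-2.58 E0.5191
G1 X4.08 Y1.90 E0.6986
G1 X0.39 Y4.48 E0.8783
G1 X-3.69 Y2.58 E1.0580
G1 X-4.08 Y-1.90 E1.2374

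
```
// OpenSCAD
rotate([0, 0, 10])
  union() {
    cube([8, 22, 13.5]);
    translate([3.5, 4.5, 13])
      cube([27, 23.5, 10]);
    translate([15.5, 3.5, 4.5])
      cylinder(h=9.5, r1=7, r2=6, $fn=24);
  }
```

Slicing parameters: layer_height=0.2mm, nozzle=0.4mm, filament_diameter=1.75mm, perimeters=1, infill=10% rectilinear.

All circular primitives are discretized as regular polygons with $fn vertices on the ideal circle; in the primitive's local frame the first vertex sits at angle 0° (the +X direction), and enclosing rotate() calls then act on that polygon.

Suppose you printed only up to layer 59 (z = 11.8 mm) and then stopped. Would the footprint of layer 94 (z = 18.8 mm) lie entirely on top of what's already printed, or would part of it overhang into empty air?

Compare the two slices. At z = 11.8: the cube is present — its section is the full 8×22 rectangle (area 176.00 mm²); the cube at (3.5, 4.5) is absent (z outside [13, 23]); the cone at (15.5, 3.5) contributes a regular 24-gon of circumradius 6.232 (interpolated between r1=7 and r2=6 at t=0.768) (area = (24/2)·6.232²·sin(360°/24) = 120.61 mm²); Taking the union: the 2 present regions are separate (no shared area or edge), so areas and boundary lengths simply add and each stays a separate island — area = 296.61 mm²; (rotated 10° about Z; rotation is an isometry so areas/perimeters/island counts are preserved). At z = 18.8: the cube does not reach this height (z outside [0, 13.5]); the 27×23.5 cube at (3.5, 4.5) contributes its full rectangle (area 634.50 mm²); the cone at (15.5, 3.5) is absent (z outside [4.5, 14]); Taking the union: only the 27×23.5 cube at (3.5, 4.5) is present, so the union is just that shape — area = 634.50 mm²; (rotated 10° about Z; rotation is an isometry so areas/perimeters/island counts are preserved). Checking containment: at z = 18.8 the cross-section extends beyond the z = 11.8 cross-section by about 507.78 mm².

part overhangs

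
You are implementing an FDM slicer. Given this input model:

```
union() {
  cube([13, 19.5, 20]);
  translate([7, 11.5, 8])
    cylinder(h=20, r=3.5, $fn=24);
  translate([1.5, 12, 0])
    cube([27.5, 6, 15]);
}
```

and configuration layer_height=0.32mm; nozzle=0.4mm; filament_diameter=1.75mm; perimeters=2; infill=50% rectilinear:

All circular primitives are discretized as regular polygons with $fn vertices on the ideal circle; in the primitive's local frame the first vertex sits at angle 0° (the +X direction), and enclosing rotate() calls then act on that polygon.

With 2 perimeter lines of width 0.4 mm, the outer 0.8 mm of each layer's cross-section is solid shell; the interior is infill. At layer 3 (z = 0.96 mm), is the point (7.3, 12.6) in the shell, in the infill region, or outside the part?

At z = 0.96 mm: the cube is present — its section is the full 13×19.5 rectangle; the cylinder at (7, 11.5) does not reach this height (z outside [8, 28]); the 27.5×6 cube at (1.5, 12) contributes its full rectangle; Combining (union): the regions partially overlap (shared area 69.00 mm²), so overlapping operands fuse into one piece — 1 connected region. Overall, the cross-section is a single solid region. The nearest boundary edge runs (29.00, 12.00)→(13.00, 12.00); distance from the point to it = 5.73 mm. The point is inside the cross-section and 5.73 mm from the nearest boundary — more than the 0.8 mm shell width (2 × 0.4), so it's in the infill interior.

infill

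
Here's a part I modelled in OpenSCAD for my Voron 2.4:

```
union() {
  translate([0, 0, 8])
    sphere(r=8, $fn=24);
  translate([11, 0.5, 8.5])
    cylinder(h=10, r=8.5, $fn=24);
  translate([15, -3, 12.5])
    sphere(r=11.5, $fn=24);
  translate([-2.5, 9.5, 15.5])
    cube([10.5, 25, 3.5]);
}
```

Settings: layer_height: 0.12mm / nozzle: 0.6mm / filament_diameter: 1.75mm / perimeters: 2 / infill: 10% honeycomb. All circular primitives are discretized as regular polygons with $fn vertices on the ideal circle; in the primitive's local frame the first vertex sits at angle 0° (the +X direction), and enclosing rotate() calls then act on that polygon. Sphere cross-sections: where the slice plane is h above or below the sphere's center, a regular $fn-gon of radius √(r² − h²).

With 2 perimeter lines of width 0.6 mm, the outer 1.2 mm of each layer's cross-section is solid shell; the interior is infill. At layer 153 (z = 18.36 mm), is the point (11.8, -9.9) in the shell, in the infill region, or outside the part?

At z = 18.36 mm: the sphere is absent (|z−center|=10.360 > r=8); the r=8.5 cylinder at (11, 0.5) contributes a regular 24-gon of circumradius 8.5; the r=11.5 sphere at (15, -3) slices to a regular 24-gon of circumradius 9.895 (√(r²−h²) with h=5.86 from center); the cube at (-2.5, 9.5) is present — its section is the full 10.5×25 rectangle; Combining (union): the regions partially overlap (shared area 164.95 mm²), so overlapping operands fuse into one piece — 2 connected regions. Overall, the cross-section has 2 separate islands. The nearest boundary edge runs (12.44, -12.56)→(10.05, -11.57); distance from the point to it = 2.21 mm. (Shell/infill is judged within the island containing the point — the largest one.) The point is inside the cross-section and 2.21 mm from the nearest boundary — more than the 1.2 mm shell width (2 × 0.6), so it's in the infill interior.

infill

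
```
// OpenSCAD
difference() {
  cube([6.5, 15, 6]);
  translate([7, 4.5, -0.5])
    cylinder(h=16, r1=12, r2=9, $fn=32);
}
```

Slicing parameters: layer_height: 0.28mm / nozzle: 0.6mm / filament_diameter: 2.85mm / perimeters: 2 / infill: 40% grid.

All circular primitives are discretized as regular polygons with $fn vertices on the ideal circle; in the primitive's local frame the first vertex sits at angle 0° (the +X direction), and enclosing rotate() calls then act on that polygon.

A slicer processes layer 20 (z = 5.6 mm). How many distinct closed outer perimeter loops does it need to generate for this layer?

1

At z = 5.6 mm: the cube is present — its section is the full 6.5×15 rectangle; the cone at (7, 4.5) contributes a regular 32-gon of circumradius 10.856 (interpolated between r1=12 and r2=9 at t=0.381); Subtracting the remaining from the first: starting from the 6.5×15 cube, the cone at (7, 4.5) partially overlaps it — only the 93.50 mm² overlap (of its 367.89 mm²) is removed, clipping the outline — 1 connected region. The result has 1 disconnected region.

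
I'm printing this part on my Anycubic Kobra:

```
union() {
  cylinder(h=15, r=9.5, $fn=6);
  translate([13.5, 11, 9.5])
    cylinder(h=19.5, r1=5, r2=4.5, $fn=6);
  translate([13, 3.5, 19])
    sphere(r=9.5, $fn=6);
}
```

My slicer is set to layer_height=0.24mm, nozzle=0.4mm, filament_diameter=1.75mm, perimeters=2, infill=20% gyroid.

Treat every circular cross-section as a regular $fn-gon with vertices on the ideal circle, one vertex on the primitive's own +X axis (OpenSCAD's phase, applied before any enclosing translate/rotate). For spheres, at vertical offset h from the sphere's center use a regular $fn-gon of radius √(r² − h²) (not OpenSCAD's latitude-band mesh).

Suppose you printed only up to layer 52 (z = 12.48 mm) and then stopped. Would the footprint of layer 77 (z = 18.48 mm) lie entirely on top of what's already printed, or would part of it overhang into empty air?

Compare the two slices. At z = 12.48: the r=9.5 cylinder gives a regular 6-gon of circumradius 9.5 (constant along its height) (area = (6/2)·9.500²·sin(360°/6) = 234.48 mm²); the cone at (13.5, 11): at t=0.153 of its height the radius interpolates to r₁+(r₂−r₁)t = 4.924, giving a regular 6-gon of that circumradius (area = (6/2)·4.924²·sin(360°/6) = 62.98 mm²); the r=9.5 sphere at (13, 3.5) contributes a regular 6-gon of circumradius √(9.5²−6.52²) = 6.909 (area = (6/2)·6.909²·sin(360°/6) = 124.03 mm²); Combining (union): the regions partially overlap — summed areas 421.49 mm² minus the doubly-counted overlap 23.90 mm² gives 397.59 mm² — area = 397.59 mm². At z = 18.48: the cylinder is not intersected at this z (z outside [0, 15]); the cone at (13.5, 11): at t=0.461 of its height the radius interpolates to r₁+(r₂−r₁)t = 4.770, giving a regular 6-gon of that circumradius (area = (6/2)·4.770²·sin(360°/6) = 59.11 mm²); the sphere at (13, 3.5): section is a regular 6-gon, circumradius = √(r²−h²) = √(9.5²−0.52²) = 9.486 (area = (6/2)·9.486²·sin(360°/6) = 233.77 mm²); Merging all regions: the regions partially overlap — summed areas 292.88 mm² minus the doubly-counted overlap 35.99 mm² gives 256.89 mm² — area = 256.89 mm². Checking containment: at z = 18.48 the cross-section extends beyond the z = 12.48 cross-section by about 68.13 mm².

part overhangs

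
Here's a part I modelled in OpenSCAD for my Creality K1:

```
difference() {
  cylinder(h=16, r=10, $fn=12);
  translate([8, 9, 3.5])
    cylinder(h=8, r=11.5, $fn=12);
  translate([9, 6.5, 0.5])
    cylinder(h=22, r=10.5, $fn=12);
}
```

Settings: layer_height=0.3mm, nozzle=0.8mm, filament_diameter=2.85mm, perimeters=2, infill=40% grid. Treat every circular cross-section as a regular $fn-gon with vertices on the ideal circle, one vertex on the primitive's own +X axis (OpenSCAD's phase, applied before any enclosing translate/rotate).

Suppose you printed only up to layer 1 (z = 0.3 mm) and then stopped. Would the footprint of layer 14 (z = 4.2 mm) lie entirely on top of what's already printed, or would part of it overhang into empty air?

Compare the two slices. At z = 0.3: the cylinder: section is a regular 12-gon, circumradius r=10 (area = (12/2)·10.000²·sin(360°/12) = 300.00 mm²); the cylinder at (8, 9) is not intersected at this z (z outside [3.5, 11.5]); the cylinder at (9, 6.5) is absent (z outside [0.5, 22.5]); Subtracting the remaining from the first: none of the subtracted shapes is present at this height, so the r=10 cylinder is unchanged — area = 300.00 mm². At z = 4.2: the cylinder: section is a regular 12-gon, circumradius r=10 (area = (12/2)·10.000²·sin(360°/12) = 300.00 mm²); the cylinder at (8, 9): section is a regular 12-gon, circumradius r=11.5 (area = (12/2)·11.500²·sin(360°/12) = 396.75 mm²); the r=10.5 cylinder at (9, 6.5) contributes a regular 12-gon of circumradius 10.5 (area = (12/2)·10.500²·sin(360°/12) = 330.75 mm²); Subtracting the remaining from the first: starting from the r=10 cylinder (300.00 mm²), the r=11.5 cylinder at (8, 9) partially overlaps it — only the 107.95 mm² overlap (of its 396.75 mm²) is removed, clipping the outline; the r=10.5 cylinder at (9, 6.5) partially overlaps it — only the 8.39 mm² overlap (of its 330.75 mm²) is removed, clipping the outline — area = 183.65 mm². Checking containment: the cross-section at z = 4.2 is a subset of the cross-section at z = 0.3.

entirely on top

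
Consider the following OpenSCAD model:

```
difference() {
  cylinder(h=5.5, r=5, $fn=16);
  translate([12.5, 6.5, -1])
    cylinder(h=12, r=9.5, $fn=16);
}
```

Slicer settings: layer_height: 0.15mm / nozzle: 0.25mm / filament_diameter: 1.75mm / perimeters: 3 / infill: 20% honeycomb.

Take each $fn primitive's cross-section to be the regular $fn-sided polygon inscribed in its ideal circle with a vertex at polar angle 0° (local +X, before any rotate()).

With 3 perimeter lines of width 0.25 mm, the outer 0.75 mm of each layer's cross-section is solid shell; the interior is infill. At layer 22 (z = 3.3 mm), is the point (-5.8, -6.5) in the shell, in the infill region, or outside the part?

At z = 3.3 mm: the cylinder: section is a regular 16-gon, circumradius r=5; the r=9.5 cylinder at (12.5, 6.5) gives a regular 16-gon of circumradius 9.5 (constant along its height); Taking the first minus the rest: starting from the r=5 cylinder, the r=9.5 cylinder at (12.5, 6.5) partially overlaps it — only the 0.39 mm² overlap (of its 276.30 mm²) is removed, clipping the outline — 1 connected region. Overall, the cross-section is a single solid region. The nearest boundary edge runs (-1.91, -4.62)→(-3.54, -3.54); distance from the point to it = 3.73 mm. The point is not inside any of the regions above, so it lies outside the cross-section (3.73 mm from the nearest boundary).

outside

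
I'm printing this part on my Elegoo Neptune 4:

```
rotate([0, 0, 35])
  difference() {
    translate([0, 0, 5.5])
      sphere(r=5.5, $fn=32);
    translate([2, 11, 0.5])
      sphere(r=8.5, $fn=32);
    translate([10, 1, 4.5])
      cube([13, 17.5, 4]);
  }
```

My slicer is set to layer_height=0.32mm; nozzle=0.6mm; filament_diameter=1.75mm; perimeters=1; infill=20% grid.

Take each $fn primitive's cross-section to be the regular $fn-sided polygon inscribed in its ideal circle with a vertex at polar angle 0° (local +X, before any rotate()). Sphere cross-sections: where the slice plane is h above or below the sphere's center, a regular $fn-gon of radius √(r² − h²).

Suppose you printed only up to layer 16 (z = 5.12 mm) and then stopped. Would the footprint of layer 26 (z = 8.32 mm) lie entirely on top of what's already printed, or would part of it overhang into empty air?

Compare the two slices. At z = 5.12: the r=5.5 sphere slices to a regular 32-gon of circumradius 5.487 (√(r²−h²) with h=0.38 from center) (area = (32/2)·5.487²·sin(360°/32) = 93.97 mm²); the r=8.5 sphere at (2, 11) slices to a regular 32-gon of circumradius 7.135 (√(r²−h²) with h=4.62 from center) (area = (32/2)·7.135²·sin(360°/32) = 158.90 mm²); the 13×17.5 cube at (10, 1) contributes its full rectangle (area 227.50 mm²); After the difference (first − rest): starting from the r=5.5 sphere (93.97 mm²), the r=8.5 sphere at (2, 11) partially overlaps it — only the 5.40 mm² overlap (of its 158.90 mm²) is removed, clipping the outline; the 13×17.5 cube at (10, 1) misses the remaining region (no effect) — area = 88.58 mm²; (rotated 35° about Z; rotation is an isometry so areas/perimeters/island counts are preserved). At z = 8.32: the r=5.5 sphere contributes a regular 32-gon of circumradius √(5.5²−2.82²) = 4.722 (area = (32/2)·4.722²·sin(360°/32) = 69.60 mm²); the sphere at (2, 11): section is a regular 32-gon, circumradius = √(r²−h²) = √(8.5²−7.82²) = 3.331 (area = (32/2)·3.331²·sin(360°/32) = 34.64 mm²); the 13×17.5 cube at (10, 1) contributes its full rectangle (area 227.50 mm²); After the difference (first − rest): starting from the r=5.5 sphere (69.60 mm²), the r=8.5 sphere at (2, 11) misses the remaining region (no effect); the 13×17.5 cube at (10, 1) misses the remaining region (no effect) — area = 69.60 mm²; (rotated 35° about Z; rotation is an isometry so areas/perimeters/island counts are preserved). Checking containment: at z = 8.32 the cross-section extends beyond the z = 5.12 cross-section by about 1.61 mm².

part overhangs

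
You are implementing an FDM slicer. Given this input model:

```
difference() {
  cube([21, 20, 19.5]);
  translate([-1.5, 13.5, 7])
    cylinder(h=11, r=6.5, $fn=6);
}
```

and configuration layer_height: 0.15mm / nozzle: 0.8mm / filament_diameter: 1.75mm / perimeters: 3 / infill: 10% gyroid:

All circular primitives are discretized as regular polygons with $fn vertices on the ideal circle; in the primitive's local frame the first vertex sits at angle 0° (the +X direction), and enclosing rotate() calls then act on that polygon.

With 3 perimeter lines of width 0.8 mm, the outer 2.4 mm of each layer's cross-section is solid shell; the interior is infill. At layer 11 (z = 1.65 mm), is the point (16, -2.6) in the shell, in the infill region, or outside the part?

outside

At z = 1.65 mm: the cube is present — its section is the full 21×20 rectangle; the cylinder at (-1.5, 13.5) is not intersected at this z (z outside [7, 18]); Taking the first minus the rest: none of the subtracted shapes is present at this height, so the 21×20 cube is unchanged — 1 connected region. Overall, the cross-section is a single solid region. The nearest boundary edge runs (0.00, 0.00)→(21.00, 0.00); distance from the point to it = 2.60 mm. The point is not inside any of the regions above, so it lies outside the cross-section (2.60 mm from the nearest boundary).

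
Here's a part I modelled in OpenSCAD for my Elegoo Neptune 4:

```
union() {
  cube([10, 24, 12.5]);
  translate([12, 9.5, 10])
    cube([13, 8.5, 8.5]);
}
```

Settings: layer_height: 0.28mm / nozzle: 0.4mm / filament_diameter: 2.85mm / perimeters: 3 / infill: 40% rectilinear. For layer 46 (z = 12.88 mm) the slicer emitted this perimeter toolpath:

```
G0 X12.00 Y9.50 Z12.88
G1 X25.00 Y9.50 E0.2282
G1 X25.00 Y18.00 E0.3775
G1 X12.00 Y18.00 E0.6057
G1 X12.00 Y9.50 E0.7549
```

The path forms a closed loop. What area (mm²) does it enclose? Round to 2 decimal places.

110.50 mm²

Apply the shoelace formula to the sequence of (X, Y) vertices; enclosed area = 110.50 mm².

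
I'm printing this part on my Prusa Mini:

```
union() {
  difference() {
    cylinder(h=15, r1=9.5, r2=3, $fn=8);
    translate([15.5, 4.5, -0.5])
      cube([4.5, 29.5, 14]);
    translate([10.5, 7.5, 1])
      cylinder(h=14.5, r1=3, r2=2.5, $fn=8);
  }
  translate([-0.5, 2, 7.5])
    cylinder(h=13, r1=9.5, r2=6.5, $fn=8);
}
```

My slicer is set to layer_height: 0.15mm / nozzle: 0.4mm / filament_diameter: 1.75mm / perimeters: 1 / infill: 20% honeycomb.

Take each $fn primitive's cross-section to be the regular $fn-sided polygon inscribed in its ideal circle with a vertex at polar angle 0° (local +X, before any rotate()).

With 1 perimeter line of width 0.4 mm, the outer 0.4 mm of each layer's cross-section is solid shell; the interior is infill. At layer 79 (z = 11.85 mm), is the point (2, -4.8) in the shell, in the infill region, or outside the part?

infill

At z = 11.85 mm: the cone: at t=0.790 of its height the radius interpolates to r₁+(r₂−r₁)t = 4.365, giving a regular 8-gon of that circumradius; the cube at (15.5, 4.5) is present — its section is the full 4.5×29.5 rectangle; the cone at (10.5, 7.5): at t=0.748 of its height the radius interpolates to r₁+(r₂−r₁)t = 2.626, giving a regular 8-gon of that circumradius; Taking the first minus the rest: starting from the cone, the 4.5×29.5 cube at (15.5, 4.5) misses the remaining region (no effect); the cone at (10.5, 7.5) misses the remaining region (no effect) — 1 connected region; the cone at (-0.5, 2): at t=0.335 of its height the radius interpolates to r₁+(r₂−r₁)t = 8.496, giving a regular 8-gon of that circumradius; Combining (union): that combined region lies entirely inside the cone at (-0.5, 2), so the union is just the cone at (-0.5, 2) — 1 connected region. Overall, the cross-section is a single solid region. The nearest boundary edge runs (5.51, -4.01)→(-0.50, -6.50); distance from the point to it = 0.61 mm. The point is inside the cross-section and 0.61 mm from the nearest boundary — more than the 0.4 mm shell width (1 × 0.4), so it's in the infill interior.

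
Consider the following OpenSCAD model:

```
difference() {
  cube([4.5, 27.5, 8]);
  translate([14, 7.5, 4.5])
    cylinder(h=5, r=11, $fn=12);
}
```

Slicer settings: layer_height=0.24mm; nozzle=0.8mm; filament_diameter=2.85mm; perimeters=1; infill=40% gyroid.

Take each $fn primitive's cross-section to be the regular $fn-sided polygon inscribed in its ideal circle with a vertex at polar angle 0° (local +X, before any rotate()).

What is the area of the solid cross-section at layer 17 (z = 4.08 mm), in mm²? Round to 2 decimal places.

123.75 mm²

At z = 4.08 mm: the cube (footprint 4.5×27.5) is included at this height (area 123.75 mm²); the cylinder at (14, 7.5) is absent (z outside [4.5, 9.5]); After the difference (first − rest): none of the subtracted shapes is present at this height, so the 4.5×27.5 cube is unchanged — area = 123.75 mm². Overall, the cross-section is a single solid region. Net area = 123.75 mm².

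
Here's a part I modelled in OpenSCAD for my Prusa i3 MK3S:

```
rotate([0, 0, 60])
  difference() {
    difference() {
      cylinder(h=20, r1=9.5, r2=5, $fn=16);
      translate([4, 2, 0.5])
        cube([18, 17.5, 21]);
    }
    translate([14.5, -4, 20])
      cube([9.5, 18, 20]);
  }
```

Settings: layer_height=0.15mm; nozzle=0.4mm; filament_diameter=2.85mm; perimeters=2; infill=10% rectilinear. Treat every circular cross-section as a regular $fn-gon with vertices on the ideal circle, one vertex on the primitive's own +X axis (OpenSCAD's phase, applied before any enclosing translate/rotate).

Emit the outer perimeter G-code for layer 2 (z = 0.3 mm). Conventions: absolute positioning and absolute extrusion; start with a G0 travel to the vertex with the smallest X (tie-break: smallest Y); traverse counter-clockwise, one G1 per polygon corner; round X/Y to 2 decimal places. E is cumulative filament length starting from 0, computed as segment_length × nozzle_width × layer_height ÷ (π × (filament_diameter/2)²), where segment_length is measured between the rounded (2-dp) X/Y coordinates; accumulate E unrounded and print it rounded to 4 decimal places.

At z = 0.3 mm: the cone: at t=0.015 of its height the radius interpolates to r₁+(r₂−r₁)t = 9.432, giving a regular 16-gon of that circumradius; the cube at (4, 2) is absent (z outside [0.5, 21.5]); Subtracting the remaining from the first: none of the subtracted shapes is present at this height, so the cone is unchanged — 1 connected region; the cube at (14.5, -4) does not reach this height (z outside [20, 40]); Subtracting the remaining from the first: none of the subtracted shapes is present at this height, so the result so far is unchanged — 1 connected region; (whole slice rotated 60° about Z — lengths, areas and connectivity unchanged). The outline is a single polygon with 16 vertices. Extrusion per mm of travel: 0.4 × 0.15 / (π × 1.425²) = 0.009405. Accumulating E over each segment gives final E = 0.5538.

G0 X-9.35 Y1.23 Z0.30
G1 X-9.11 Y-2.44 E0.0346
G1 X-7.48 Y-5.74 E0.0692
G1 X-4.72 Y-8.17 E0.1038
G1 X-1.23 Y-9.35 E0.1384
G1 X2.44 Y-9.11 E0.1730
G1 X5.74 Y-7.48 E0.2077
G1 X8.17 Y-4.72 E0.2422
G1 X9.35 Y-1.23 E0.2769
G1 X9.11 Y2.44 E0.3115
G1 X7.48 Y5.74 E0.3461
G1 X4.72 Y8.17 E0.3807
G1 X1.23 Y9.35 E0.4153
G1 X-2.44 Y9.11 E0.4499
G1 X-5.74 Y7.48 E0.4845
G1 X-8.17 Y4.72 E0.5191
G1 X-9.35 Y1.23 E0.5538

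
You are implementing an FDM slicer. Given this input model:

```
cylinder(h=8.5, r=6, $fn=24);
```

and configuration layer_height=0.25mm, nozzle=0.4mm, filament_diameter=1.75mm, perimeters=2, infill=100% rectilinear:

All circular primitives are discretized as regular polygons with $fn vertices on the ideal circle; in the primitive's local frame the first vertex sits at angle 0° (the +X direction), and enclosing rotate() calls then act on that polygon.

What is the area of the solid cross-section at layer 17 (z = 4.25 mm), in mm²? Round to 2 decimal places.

111.81 mm²

At z = 4.25 mm: the r=6 cylinder gives a regular 24-gon of circumradius 6 (constant along its height) (area = (24/2)·6.000²·sin(360°/24) = 111.81 mm²). Overall, the cross-section is a single solid region. Net area = 111.81 mm².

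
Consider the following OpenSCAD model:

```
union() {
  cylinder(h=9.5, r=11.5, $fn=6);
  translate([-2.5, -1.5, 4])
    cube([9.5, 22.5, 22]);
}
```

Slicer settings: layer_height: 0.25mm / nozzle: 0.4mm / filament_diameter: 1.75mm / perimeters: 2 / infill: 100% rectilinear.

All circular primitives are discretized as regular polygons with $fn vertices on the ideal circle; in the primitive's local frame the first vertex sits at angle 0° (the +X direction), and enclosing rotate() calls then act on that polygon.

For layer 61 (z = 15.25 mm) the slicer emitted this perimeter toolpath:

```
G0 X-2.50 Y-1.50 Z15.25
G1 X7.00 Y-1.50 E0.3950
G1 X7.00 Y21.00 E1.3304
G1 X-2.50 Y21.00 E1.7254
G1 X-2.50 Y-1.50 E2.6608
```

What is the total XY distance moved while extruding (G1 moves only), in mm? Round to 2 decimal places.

Sum the Euclidean lengths of each G1 segment: total = 64.00 mm.

64.00 mm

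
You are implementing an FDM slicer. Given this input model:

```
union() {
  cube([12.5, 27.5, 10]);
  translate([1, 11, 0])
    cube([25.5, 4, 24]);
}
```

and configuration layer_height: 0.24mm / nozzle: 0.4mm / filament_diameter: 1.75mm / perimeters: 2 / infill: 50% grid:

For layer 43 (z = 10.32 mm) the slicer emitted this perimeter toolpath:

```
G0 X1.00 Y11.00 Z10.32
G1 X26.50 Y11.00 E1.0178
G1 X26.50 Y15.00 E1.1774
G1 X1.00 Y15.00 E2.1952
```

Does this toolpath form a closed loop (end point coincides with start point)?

no

Start point (G0): (1.00, 11.00). End point (last G1): the path does not return to the start — open.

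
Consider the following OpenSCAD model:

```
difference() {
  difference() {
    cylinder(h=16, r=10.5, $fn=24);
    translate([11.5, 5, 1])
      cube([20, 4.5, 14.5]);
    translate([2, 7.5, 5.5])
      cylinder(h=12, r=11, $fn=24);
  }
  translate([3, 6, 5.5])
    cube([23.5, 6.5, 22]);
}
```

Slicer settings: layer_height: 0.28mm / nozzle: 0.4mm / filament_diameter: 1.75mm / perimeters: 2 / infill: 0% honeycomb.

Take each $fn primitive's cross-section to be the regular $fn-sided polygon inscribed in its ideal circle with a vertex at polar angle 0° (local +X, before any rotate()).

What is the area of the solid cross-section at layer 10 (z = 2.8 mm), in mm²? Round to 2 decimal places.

342.42 mm²

At z = 2.8 mm: the r=10.5 cylinder gives a regular 24-gon of circumradius 10.5 (constant along its height) (area = (24/2)·10.500²·sin(360°/24) = 342.42 mm²); the 20×4.5 cube at (11.5, 5) contributes its full rectangle (area 90.00 mm²); the cylinder at (2, 7.5) does not reach this height (z outside [5.5, 17.5]); After the difference (first − rest): starting from the r=10.5 cylinder (342.42 mm²), the 20×4.5 cube at (11.5, 5) misses the remaining region (no effect) — area = 342.42 mm²; the cube at (3, 6) is absent (z outside [5.5, 27.5]); Subtracting the remaining from the first: none of the subtracted shapes is present at this height, so that combined region is unchanged — area = 342.42 mm². Overall, the cross-section is a single solid region. Net area = 342.42 mm².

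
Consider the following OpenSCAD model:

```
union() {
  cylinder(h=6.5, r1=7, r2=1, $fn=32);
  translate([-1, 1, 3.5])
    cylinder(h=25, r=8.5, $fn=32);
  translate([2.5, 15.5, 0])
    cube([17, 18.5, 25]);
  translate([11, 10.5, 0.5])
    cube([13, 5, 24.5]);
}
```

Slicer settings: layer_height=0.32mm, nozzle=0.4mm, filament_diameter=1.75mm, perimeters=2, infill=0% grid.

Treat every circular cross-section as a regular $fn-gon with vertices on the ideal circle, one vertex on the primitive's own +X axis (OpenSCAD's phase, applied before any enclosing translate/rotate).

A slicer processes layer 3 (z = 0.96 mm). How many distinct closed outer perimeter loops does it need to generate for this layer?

At z = 0.96 mm: the cone: at t=0.148 of its height the radius interpolates to r₁+(r₂−r₁)t = 6.114, giving a regular 32-gon of that circumradius; the cylinder at (-1, 1) is absent (z outside [3.5, 28.5]); the 17×18.5 cube at (2.5, 15.5) contributes its full rectangle; the cube at (11, 10.5) is present — its section is the full 13×5 rectangle; Taking the union: the 3 present regions share edge segments without overlapping in area, so areas simply add but the touching pieces fuse into one outline (the shared edge portions become interior and drop out of the boundary) — 2 connected regions. The result has 2 disconnected regions.

2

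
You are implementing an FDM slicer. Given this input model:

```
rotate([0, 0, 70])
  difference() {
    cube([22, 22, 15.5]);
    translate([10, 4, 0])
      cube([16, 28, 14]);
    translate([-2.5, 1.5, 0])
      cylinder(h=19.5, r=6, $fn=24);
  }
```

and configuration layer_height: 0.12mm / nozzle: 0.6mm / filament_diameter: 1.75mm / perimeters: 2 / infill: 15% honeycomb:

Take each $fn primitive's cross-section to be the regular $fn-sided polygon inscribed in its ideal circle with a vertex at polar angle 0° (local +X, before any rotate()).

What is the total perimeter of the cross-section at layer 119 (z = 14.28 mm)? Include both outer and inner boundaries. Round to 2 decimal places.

At z = 14.28 mm: the cube is present — its section is the full 22×22 rectangle (perimeter 88.00 mm); the cube at (10, 4) does not reach this height (z outside [0, 14]); the r=6 cylinder at (-2.5, 1.5) contributes a regular 24-gon of circumradius 6 (perimeter = 2·24·6.000·sin(180°/24) = 37.59 mm); Taking the first minus the rest: starting from the 22×22 cube, the r=6 cylinder at (-2.5, 1.5) partially overlaps it — only the 18.59 mm² overlap (of its 111.81 mm²) is removed, clipping the outline — boundary = 86.11 mm; (rotated 70° about Z; rotation is an isometry so areas/perimeters/island counts are preserved). Overall, the cross-section is a single solid region. Total boundary length (outer) = 86.11 mm.

86.11 mm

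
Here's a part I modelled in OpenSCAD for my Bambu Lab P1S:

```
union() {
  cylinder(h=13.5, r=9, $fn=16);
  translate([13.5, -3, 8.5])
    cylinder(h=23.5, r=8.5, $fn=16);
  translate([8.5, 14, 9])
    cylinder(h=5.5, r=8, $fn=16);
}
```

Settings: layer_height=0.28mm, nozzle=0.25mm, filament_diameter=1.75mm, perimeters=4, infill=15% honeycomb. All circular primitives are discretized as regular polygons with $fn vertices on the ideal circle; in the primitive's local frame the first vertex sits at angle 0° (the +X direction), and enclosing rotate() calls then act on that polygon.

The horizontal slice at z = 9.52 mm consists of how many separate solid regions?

1

At z = 9.52 mm: the r=9 cylinder gives a regular 16-gon of circumradius 9 (constant along its height); the r=8.5 cylinder at (13.5, -3) contributes a regular 16-gon of circumradius 8.5; the cylinder at (8.5, 14): section is a regular 16-gon, circumradius r=8; Combining (union): the regions partially overlap (shared area 25.44 mm²), so overlapping operands fuse into one piece — 1 connected region. The result has 1 disconnected region.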